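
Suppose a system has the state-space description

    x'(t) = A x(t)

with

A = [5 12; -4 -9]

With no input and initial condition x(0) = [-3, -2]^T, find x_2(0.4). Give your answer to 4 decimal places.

det(sI - A) = s^2 - (tr A)s + det A, with tr A = 5 + (-9) = -4 and det A = 5·(-9) - 12·(-4) = -45 - (-48) = 3.
So p(s) = det(sI - A) = s^2 + 4s + 3.
Factor s^2 + 4s + 3: two numbers with sum -4 and product 3 are -1 and -3, so s^2 + 4s + 3 = (s + 1)(s + 3).
Hence p(s) = (s + 1) (s + 3), with roots -3, -1.
The eigenvalues -3, -1 are distinct and real, so A is diagonalisable and x(t) = e^{At} x(0) = V diag(e^{λ_i t}) V^{-1} x(0), where the columns of V are the eigenvectors.
λ = -3: A - (-3)I = [[8, 12], [-4, -6]]. Row 1 gives 8·v1 + 12·v2 = 0, so take v_1 = [-3, 2]^T.
λ = -1: A - (-1)I = [[6, 12], [-4, -8]]. Row 1 gives 6·v1 + 12·v2 = 0, so take v_2 = [2, -1]^T.
V = [v_1 v_2] = [[-3, 2], [2, -1]] has det V = -1, so V^{-1} = adj(V)/det V = [[1, 2], [2, 3]].
Modal coordinates z(0) = V^{-1} x(0): 1·(-3) + 2·(-2) = -7; 2·(-3) + 3·(-2) = -12; so z(0) = [-7, -12]^T.
x_2(t) = Σ_i (v_i)_2 · z_i(0) · e^{λ_i t} (row 2 of V times the modal terms).
x_2(0.4) = 2·(-7)·e^{-3·0.4} + (-1)·(-12)·e^{-1·0.4} = (-14)·0.301194 + 12·0.670320 = 3.8271.

3.8271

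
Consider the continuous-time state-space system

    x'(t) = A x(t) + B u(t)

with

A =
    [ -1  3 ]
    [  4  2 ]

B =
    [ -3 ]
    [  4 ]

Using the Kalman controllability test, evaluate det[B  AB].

-48

AB = [[15], [-4]]
Controllability matrix C = [B  AB] = [[-3, 15], [4, -4]]
det(C) = (-3)·(-4) - 15·4 = 12 - 60 = -48
Since det(C) ≠ 0, rank(C) = 2 and the system is completely controllable.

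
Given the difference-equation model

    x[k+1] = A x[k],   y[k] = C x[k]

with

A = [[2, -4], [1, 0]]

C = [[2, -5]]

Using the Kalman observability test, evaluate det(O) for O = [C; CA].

-21

CA = [[-1, -8]]
Observability matrix O = [C; CA] = [[2, -5], [-1, -8]]
det(O) = 2·(-8) - (-5)·(-1) = -16 - 5 = -21
Since det(O) ≠ 0, rank(O) = 2 and the system is completely observable.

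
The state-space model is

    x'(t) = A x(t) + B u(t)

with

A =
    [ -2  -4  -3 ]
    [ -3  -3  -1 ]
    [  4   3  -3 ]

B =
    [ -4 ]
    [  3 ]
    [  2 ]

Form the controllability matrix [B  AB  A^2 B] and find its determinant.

-5083

AB = [[-10], [1], [-13]]
A^2B = [[55], [40], [2]]
Controllability matrix C = [B  AB  A^2B] = [[-4, -10, 55], [3, 1, 40], [2, -13, 2]]
Expanding along the first row, det(C) = (-4)·(1·2 - 40·(-13)) - (-10)·(3·2 - 40·2) + 55·(3·(-13) - 1·2) = (-4)·522 - (-10)·(-74) + 55·(-41) = -5083
Since det(C) ≠ 0, rank(C) = 3 and the system is completely controllable.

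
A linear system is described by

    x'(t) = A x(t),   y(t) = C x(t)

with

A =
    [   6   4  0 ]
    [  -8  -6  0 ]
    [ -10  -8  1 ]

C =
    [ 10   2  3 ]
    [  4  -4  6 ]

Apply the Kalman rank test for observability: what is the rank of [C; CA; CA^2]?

2

CA = [[14, 4, 3], [-4, -8, 6]]
CA^2 = [[22, 8, 3], [-20, -16, 6]]
Observability matrix O = [C; CA; CA^2] = [[10, 2, 3], [4, -4, 6], [14, 4, 3], [-4, -8, 6], [22, 8, 3], [-20, -16, 6]]
The columns c1, c2, c3 of O are linearly dependent: -c1 + 2·c2 + 2·c3 = 0 (check each entry), so rank(O) ≤ 2.
The 2×2 minor from rows 1, 2, columns 1, 2 is 10·(-4) - 2·4 = -40 - 8 = -48 ≠ 0, so rank(O) = 2.
rank(O) = 2 < n = 3, so the pair (A, C) is not completely observable.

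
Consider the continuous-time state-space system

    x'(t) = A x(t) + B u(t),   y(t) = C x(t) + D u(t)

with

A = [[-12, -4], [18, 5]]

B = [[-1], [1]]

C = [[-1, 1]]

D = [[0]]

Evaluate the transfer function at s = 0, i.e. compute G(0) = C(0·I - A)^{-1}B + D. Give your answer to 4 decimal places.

G(0) = C(-A)^{-1}B + D = -C A^{-1} B + D.
det A = 12, so A^{-1} = (1/12)·adj(A) = [[5/12, 1/3], [-3/2, -1]]
A^{-1} B = [-1/12, 1/2]^T
C A^{-1} B = 7/12
G(0) = D - C A^{-1} B = 0 - (7/12) = -7/12 ≈ -0.5833

-0.5833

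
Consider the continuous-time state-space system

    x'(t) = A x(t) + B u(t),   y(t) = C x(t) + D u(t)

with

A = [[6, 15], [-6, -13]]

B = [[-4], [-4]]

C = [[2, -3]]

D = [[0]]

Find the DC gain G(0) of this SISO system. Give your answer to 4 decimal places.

G(0) = C(-A)^{-1}B + D = -C A^{-1} B + D.
det A = 12, so A^{-1} = (1/12)·adj(A) = [[-13/12, -5/4], [1/2, 1/2]]
A^{-1} B = [28/3, -4]^T
C A^{-1} B = 92/3
G(0) = D - C A^{-1} B = 0 - (92/3) = -92/3 ≈ -30.6667

-30.6667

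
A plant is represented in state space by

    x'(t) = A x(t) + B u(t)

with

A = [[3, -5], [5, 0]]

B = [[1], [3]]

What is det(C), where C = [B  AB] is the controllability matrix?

41

AB = [[-12], [5]]
Controllability matrix C = [B  AB] = [[1, -12], [3, 5]]
det(C) = 1·5 - (-12)·3 = 5 - (-36) = 41
Since det(C) ≠ 0, rank(C) = 2 and the system is completely controllable.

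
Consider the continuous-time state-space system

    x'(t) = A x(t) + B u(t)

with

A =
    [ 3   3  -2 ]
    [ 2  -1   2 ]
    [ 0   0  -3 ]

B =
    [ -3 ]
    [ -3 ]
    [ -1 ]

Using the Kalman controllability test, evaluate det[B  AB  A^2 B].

738

AB = [[-16], [-5], [3]]
A^2B = [[-69], [-21], [-9]]
Controllability matrix C = [B  AB  A^2B] = [[-3, -16, -69], [-3, -5, -21], [-1, 3, -9]]
Expanding along the first row, det(C) = (-3)·((-5)·(-9) - (-21)·3) - (-16)·((-3)·(-9) - (-21)·(-1)) + (-69)·((-3)·3 - (-5)·(-1)) = (-3)·108 - (-16)·6 + (-69)·(-14) = 738
Since det(C) ≠ 0, rank(C) = 3 and the system is completely controllable.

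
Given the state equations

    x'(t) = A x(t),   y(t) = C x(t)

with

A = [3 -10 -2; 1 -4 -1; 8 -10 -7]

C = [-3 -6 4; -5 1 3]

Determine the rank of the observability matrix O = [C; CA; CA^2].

CA = [[17, 14, -16], [10, 16, -12]]
CA^2 = [[-63, -66, 64], [-50, -44, 48]]
Observability matrix O = [C; CA; CA^2] = [[-3, -6, 4], [-5, 1, 3], [17, 14, -16], [10, 16, -12], [-63, -66, 64], [-50, -44, 48]]
The columns c1, c2, c3 of O are linearly dependent: 2·c1 + c2 + 3·c3 = 0 (check each entry), so rank(O) ≤ 2.
The 2×2 minor from rows 1, 2, columns 1, 2 is (-3)·1 - (-6)·(-5) = -3 - 30 = -33 ≠ 0, so rank(O) = 2.
rank(O) = 2 < n = 3, so the pair (A, C) is not completely observable.

2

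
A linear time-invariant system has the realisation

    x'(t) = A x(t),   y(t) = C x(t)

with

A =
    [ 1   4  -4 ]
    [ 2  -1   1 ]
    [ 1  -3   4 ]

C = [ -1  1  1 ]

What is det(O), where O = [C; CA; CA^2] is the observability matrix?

-86

CA = [[2, -8, 9]]
CA^2 = [[-5, -11, 20]]
Observability matrix O = [C; CA; CA^2] = [[-1, 1, 1], [2, -8, 9], [-5, -11, 20]]
Expanding along the first row, det(O) = (-1)·((-8)·20 - 9·(-11)) - 1·(2·20 - 9·(-5)) + 1·(2·(-11) - (-8)·(-5)) = (-1)·(-61) - 1·85 + 1·(-62) = -86
Since det(O) ≠ 0, rank(O) = 3 and the system is completely observable.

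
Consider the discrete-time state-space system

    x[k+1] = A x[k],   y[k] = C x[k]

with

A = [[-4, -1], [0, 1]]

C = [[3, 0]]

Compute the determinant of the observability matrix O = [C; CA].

CA = [[-12, -3]]
Observability matrix O = [C; CA] = [[3, 0], [-12, -3]]
det(O) = 3·(-3) - 0·(-12) = -9 - 0 = -9
Since det(O) ≠ 0, rank(O) = 2 and the system is completely observable.

-9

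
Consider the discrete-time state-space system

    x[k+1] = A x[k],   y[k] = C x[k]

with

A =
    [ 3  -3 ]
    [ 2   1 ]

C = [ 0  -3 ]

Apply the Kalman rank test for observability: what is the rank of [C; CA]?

2

CA = [[-6, -3]]
Observability matrix O = [C; CA] = [[0, -3], [-6, -3]]
det(O) = 0·(-3) - (-3)·(-6) = 0 - 18 = -18 ≠ 0, so rank(O) = 2.
rank(O) = 2 = n, so the pair (A, C) is completely observable.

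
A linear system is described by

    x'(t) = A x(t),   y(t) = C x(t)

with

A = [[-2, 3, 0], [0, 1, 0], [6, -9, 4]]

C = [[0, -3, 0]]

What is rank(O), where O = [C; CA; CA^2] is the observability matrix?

CA = [[0, -3, 0]]
CA^2 = [[0, -3, 0]]
Observability matrix O = [C; CA; CA^2] = [[0, -3, 0], [0, -3, 0], [0, -3, 0]]
Every row of O is a scalar multiple of row 1 = [0, -3, 0] (multipliers 1, 1, 1), so the rows span a one-dimensional space.
O ≠ 0, hence rank(O) = 1.
rank(O) = 1 < n = 3, so the pair (A, C) is not completely observable.

1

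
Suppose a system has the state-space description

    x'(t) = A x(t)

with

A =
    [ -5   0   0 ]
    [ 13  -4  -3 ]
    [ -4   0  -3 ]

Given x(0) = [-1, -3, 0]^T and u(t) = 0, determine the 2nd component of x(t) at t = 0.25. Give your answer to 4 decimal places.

det(sI - A) = s^3 - (tr A)s^2 + (M11 + M22 + M33)s - det A, where Mii is the 2×2 principal minor of A obtained by deleting row i and column i.
tr A = (-5) + (-4) + (-3) = -12; M11 = (-4)·(-3) - (-3)·0 = 12 - 0 = 12; M22 = (-5)·(-3) - 0·(-4) = 15 - 0 = 15; M33 = (-5)·(-4) - 0·13 = 20 - 0 = 20; sum of minors = 47.
det A = (-5)·((-4)·(-3) - (-3)·0) - 0·(13·(-3) - (-3)·(-4)) + 0·(13·0 - (-4)·(-4)) = (-5)·12 - 0·(-51) + 0·(-16) = -60.
So p(s) = det(sI - A) = s^3 + 12s^2 + 47s + 60.
Rational-root test: any integer root divides 60. Testing small divisors, s = -3 works: p(-3) = -27 + 108 + (-141) + 60 = 0, so (s + 3) is a factor.
Dividing, p(s) = (s + 3)(s^2 + 9s + 20).
Factor s^2 + 9s + 20: two numbers with sum -9 and product 20 are -4 and -5, so s^2 + 9s + 20 = (s + 4)(s + 5).
Hence p(s) = (s + 3) (s + 4) (s + 5), with roots -5, -4, -3.
The eigenvalues -5, -4, -3 are distinct and real, so A is diagonalisable and x(t) = e^{At} x(0) = V diag(e^{λ_i t}) V^{-1} x(0), where the columns of V are the eigenvectors.
λ = -5: A - (-5)I = [[0, 0, 0], [13, 1, -3], [-4, 0, 2]]. v must be orthogonal to every row; (row 2) × (row 3) = [2, -14, 4], so take v_1 = [1, -7, 2]^T.
λ = -4: A - (-4)I = [[-1, 0, 0], [13, 0, -3], [-4, 0, 1]]. v must be orthogonal to every row; (row 1) × (row 2) = [0, -3, 0], so take v_2 = [0, 1, 0]^T.
λ = -3: A - (-3)I = [[-2, 0, 0], [13, -1, -3], [-4, 0, 0]]. v must be orthogonal to every row; (row 1) × (row 2) = [0, -6, 2], so take v_3 = [0, -3, 1]^T.
V = [v_1 v_2 v_3] = [[1, 0, 0], [-7, 1, -3], [2, 0, 1]] has det V = 1, so V^{-1} = adj(V)/det V = [[1, 0, 0], [1, 1, 3], [-2, 0, 1]].
Modal coordinates z(0) = V^{-1} x(0): 1·(-1) + 0·(-3) + 0·0 = -1; 1·(-1) + 1·(-3) + 3·0 = -4; (-2)·(-1) + 0·(-3) + 1·0 = 2; so z(0) = [-1, -4, 2]^T.
x_2(t) = Σ_i (v_i)_2 · z_i(0) · e^{λ_i t} (row 2 of V times the modal terms).
x_2(0.25) = (-7)·(-1)·e^{-5·0.25} + 1·(-4)·e^{-4·0.25} + (-3)·2·e^{-3·0.25} = 7·0.286505 + (-4)·0.367879 + (-6)·0.472367 = -2.3002.

-2.3002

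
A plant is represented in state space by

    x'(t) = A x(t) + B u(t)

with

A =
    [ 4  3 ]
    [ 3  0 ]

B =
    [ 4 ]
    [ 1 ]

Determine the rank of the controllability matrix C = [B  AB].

2

AB = [[19], [12]]
Controllability matrix C = [B  AB] = [[4, 19], [1, 12]]
det(C) = 4·12 - 19·1 = 48 - 19 = 29 ≠ 0, so rank(C) = 2.
rank(C) = 2 = n, so the pair (A, B) is completely controllable.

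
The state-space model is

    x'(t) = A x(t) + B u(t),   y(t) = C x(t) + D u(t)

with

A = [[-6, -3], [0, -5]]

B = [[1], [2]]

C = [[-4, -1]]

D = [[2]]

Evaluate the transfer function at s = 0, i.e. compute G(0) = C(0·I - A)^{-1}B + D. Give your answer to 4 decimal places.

G(0) = C(-A)^{-1}B + D = -C A^{-1} B + D.
det A = 30, so A^{-1} = (1/30)·adj(A) = [[-1/6, 1/10], [0, -1/5]]
A^{-1} B = [1/30, -2/5]^T
C A^{-1} B = 4/15
G(0) = D - C A^{-1} B = 2 - (4/15) = 26/15 ≈ 1.7333

1.7333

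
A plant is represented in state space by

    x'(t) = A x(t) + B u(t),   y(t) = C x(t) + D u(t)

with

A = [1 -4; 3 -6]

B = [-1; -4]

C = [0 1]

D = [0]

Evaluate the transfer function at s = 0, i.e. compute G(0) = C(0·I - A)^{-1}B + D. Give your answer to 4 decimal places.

0.1667

G(0) = C(-A)^{-1}B + D = -C A^{-1} B + D.
det A = 6, so A^{-1} = (1/6)·adj(A) = [[-1, 2/3], [-1/2, 1/6]]
A^{-1} B = [-5/3, -1/6]^T
C A^{-1} B = -1/6
G(0) = D - C A^{-1} B = 0 - (-1/6) = 1/6 ≈ 0.1667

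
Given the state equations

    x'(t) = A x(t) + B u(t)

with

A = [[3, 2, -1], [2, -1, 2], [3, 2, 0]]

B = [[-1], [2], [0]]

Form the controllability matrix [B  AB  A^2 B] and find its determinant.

AB = [[1], [-4], [1]]
A^2B = [[-6], [8], [-5]]
Controllability matrix C = [B  AB  A^2B] = [[-1, 1, -6], [2, -4, 8], [0, 1, -5]]
Expanding along the first row, det(C) = (-1)·((-4)·(-5) - 8·1) - 1·(2·(-5) - 8·0) + (-6)·(2·1 - (-4)·0) = (-1)·12 - 1·(-10) + (-6)·2 = -14
Since det(C) ≠ 0, rank(C) = 3 and the system is completely controllable.

-14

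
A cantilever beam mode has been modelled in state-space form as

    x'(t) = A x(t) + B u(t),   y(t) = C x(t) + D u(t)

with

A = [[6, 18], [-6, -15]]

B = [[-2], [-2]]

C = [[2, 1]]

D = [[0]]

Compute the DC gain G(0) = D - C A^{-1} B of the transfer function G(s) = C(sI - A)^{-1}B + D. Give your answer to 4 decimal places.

G(0) = C(-A)^{-1}B + D = -C A^{-1} B + D.
det A = 18, so A^{-1} = (1/18)·adj(A) = [[-5/6, -1], [1/3, 1/3]]
A^{-1} B = [11/3, -4/3]^T
C A^{-1} B = 6
G(0) = D - C A^{-1} B = 0 - (6) = -6

-6.0000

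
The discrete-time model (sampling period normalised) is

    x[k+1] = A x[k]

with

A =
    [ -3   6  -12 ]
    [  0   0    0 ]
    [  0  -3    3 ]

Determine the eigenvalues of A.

-3, 0, 3

det(zI - A) = z^3 - (tr A)z^2 + (M11 + M22 + M33)z - det A, where Mii is the 2×2 principal minor of A obtained by deleting row i and column i.
tr A = (-3) + 0 + 3 = 0; M11 = 0·3 - 0·(-3) = 0 - 0 = 0; M22 = (-3)·3 - (-12)·0 = -9 - 0 = -9; M33 = (-3)·0 - 6·0 = 0 - 0 = 0; sum of minors = -9.
det A = (-3)·(0·3 - 0·(-3)) - 6·(0·3 - 0·0) + (-12)·(0·(-3) - 0·0) = (-3)·0 - 6·0 + (-12)·0 = 0.
So p(z) = det(zI - A) = z^3 - 9z.
The constant term is 0, so p(z) = z(z^2 - 9).
Factor z^2 - 9: two numbers with sum 0 and product -9 are 3 and -3, so z^2 - 9 = (z - 3)(z + 3).
Hence p(z) = z (z - 3) (z + 3), with roots -3, 0, 3.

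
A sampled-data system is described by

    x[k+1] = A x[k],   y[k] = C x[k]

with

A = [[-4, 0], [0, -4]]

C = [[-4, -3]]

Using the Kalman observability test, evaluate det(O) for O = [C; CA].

CA = [[16, 12]]
Observability matrix O = [C; CA] = [[-4, -3], [16, 12]]
det(O) = (-4)·12 - (-3)·16 = -48 - (-48) = 0
Since det(O) = 0, rank(O) < 2 and the system is not completely observable.

0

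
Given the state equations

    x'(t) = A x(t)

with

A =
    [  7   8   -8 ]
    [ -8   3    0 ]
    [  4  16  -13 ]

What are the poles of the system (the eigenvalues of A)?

det(sI - A) = s^3 - (tr A)s^2 + (M11 + M22 + M33)s - det A, where Mii is the 2×2 principal minor of A obtained by deleting row i and column i.
tr A = 7 + 3 + (-13) = -3; M11 = 3·(-13) - 0·16 = -39 - 0 = -39; M22 = 7·(-13) - (-8)·4 = -91 - (-32) = -59; M33 = 7·3 - 8·(-8) = 21 - (-64) = 85; sum of minors = -13.
det A = 7·(3·(-13) - 0·16) - 8·((-8)·(-13) - 0·4) + (-8)·((-8)·16 - 3·4) = 7·(-39) - 8·104 + (-8)·(-140) = 15.
So p(s) = det(sI - A) = s^3 + 3s^2 - 13s - 15.
Rational-root test: any integer root divides -15. Testing small divisors, s = -1 works: p(-1) = -1 + 3 + 13 + (-15) = 0, so (s + 1) is a factor.
Dividing, p(s) = (s + 1)(s^2 + 2s - 15).
Factor s^2 + 2s - 15: two numbers with sum -2 and product -15 are 3 and -5, so s^2 + 2s - 15 = (s - 3)(s + 5).
Hence p(s) = (s - 3) (s + 1) (s + 5), with roots -5, -1, 3.
At least one eigenvalue has non-negative real part, so the system is not asymptotically stable.

-5, -1, 3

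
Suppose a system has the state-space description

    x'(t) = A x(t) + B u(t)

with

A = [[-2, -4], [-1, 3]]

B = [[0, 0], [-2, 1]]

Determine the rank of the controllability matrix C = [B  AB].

2

AB = [[8, -4], [-6, 3]]
Controllability matrix C = [B  AB] = [[0, 0, 8, -4], [-2, 1, -6, 3]]
Take the 2×2 submatrix of C formed by columns 1, 3: [[0, 8], [-2, -6]]. Its determinant is 0·(-6) - 8·(-2) = 0 - (-16) = 16 ≠ 0.
So rank(C) ≥ 2; since C has 2 rows, rank(C) = 2.
rank(C) = 2 = n, so the pair (A, B) is completely controllable.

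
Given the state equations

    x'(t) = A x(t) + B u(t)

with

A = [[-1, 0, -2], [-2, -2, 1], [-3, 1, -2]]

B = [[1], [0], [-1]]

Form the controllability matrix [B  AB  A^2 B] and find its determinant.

AB = [[1], [-3], [-1]]
A^2B = [[1], [3], [-4]]
Controllability matrix C = [B  AB  A^2B] = [[1, 1, 1], [0, -3, 3], [-1, -1, -4]]
Expanding along the first row, det(C) = 1·((-3)·(-4) - 3·(-1)) - 1·(0·(-4) - 3·(-1)) + 1·(0·(-1) - (-3)·(-1)) = 1·15 - 1·3 + 1·(-3) = 9
Since det(C) ≠ 0, rank(C) = 3 and the system is completely controllable.

9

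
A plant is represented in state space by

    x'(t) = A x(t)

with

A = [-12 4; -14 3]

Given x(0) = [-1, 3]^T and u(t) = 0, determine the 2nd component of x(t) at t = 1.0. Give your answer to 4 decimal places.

det(sI - A) = s^2 - (tr A)s + det A, with tr A = (-12) + 3 = -9 and det A = (-12)·3 - 4·(-14) = -36 - (-56) = 20.
So p(s) = det(sI - A) = s^2 + 9s + 20.
Factor s^2 + 9s + 20: two numbers with sum -9 and product 20 are -4 and -5, so s^2 + 9s + 20 = (s + 4)(s + 5).
Hence p(s) = (s + 4) (s + 5), with roots -5, -4.
The eigenvalues -5, -4 are distinct and real, so A is diagonalisable and x(t) = e^{At} x(0) = V diag(e^{λ_i t}) V^{-1} x(0), where the columns of V are the eigenvectors.
λ = -5: A - (-5)I = [[-7, 4], [-14, 8]]. Row 1 gives (-7)·v1 + 4·v2 = 0, so take v_1 = [4, 7]^T.
λ = -4: A - (-4)I = [[-8, 4], [-14, 7]]. Row 1 gives (-8)·v1 + 4·v2 = 0, so take v_2 = [1, 2]^T.
V = [v_1 v_2] = [[4, 1], [7, 2]] has det V = 1, so V^{-1} = adj(V)/det V = [[2, -1], [-7, 4]].
Modal coordinates z(0) = V^{-1} x(0): 2·(-1) + (-1)·3 = -5; (-7)·(-1) + 4·3 = 19; so z(0) = [-5, 19]^T.
x_2(t) = Σ_i (v_i)_2 · z_i(0) · e^{λ_i t} (row 2 of V times the modal terms).
x_2(1.0) = 7·(-5)·e^{-5·1.0} + 2·19·e^{-4·1.0} = (-35)·0.006738 + 38·0.018316 = 0.4602.

0.4602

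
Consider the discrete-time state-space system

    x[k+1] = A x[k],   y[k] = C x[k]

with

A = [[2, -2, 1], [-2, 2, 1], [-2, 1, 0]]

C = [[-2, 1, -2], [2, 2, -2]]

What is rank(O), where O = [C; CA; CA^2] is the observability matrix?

CA = [[-2, 4, -1], [4, -2, 4]]
CA^2 = [[-10, 11, 2], [4, -8, 2]]
Observability matrix O = [C; CA; CA^2] = [[-2, 1, -2], [2, 2, -2], [-2, 4, -1], [4, -2, 4], [-10, 11, 2], [4, -8, 2]]
Take the 3×3 submatrix of O formed by rows 1, 2, 3: [[-2, 1, -2], [2, 2, -2], [-2, 4, -1]]. Its determinant is (-2)·(2·(-1) - (-2)·4) - 1·(2·(-1) - (-2)·(-2)) + (-2)·(2·4 - 2·(-2)) = (-2)·6 - 1·(-6) + (-2)·12 = -30 ≠ 0.
So rank(O) ≥ 3; since O has 3 columns, rank(O) = 3.
rank(O) = 3 = n, so the pair (A, C) is completely observable.

3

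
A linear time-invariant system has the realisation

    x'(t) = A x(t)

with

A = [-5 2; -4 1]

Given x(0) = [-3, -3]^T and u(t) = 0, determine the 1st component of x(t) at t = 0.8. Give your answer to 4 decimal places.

-0.2722

det(sI - A) = s^2 - (tr A)s + det A, with tr A = (-5) + 1 = -4 and det A = (-5)·1 - 2·(-4) = -5 - (-8) = 3.
So p(s) = det(sI - A) = s^2 + 4s + 3.
Factor s^2 + 4s + 3: two numbers with sum -4 and product 3 are -1 and -3, so s^2 + 4s + 3 = (s + 1)(s + 3).
Hence p(s) = (s + 1) (s + 3), with roots -3, -1.
The eigenvalues -3, -1 are distinct and real, so A is diagonalisable and x(t) = e^{At} x(0) = V diag(e^{λ_i t}) V^{-1} x(0), where the columns of V are the eigenvectors.
λ = -3: A - (-3)I = [[-2, 2], [-4, 4]]. Row 1 gives (-2)·v1 + 2·v2 = 0, so take v_1 = [-1, -1]^T.
λ = -1: A - (-1)I = [[-4, 2], [-4, 2]]. Row 1 gives (-4)·v1 + 2·v2 = 0, so take v_2 = [1, 2]^T.
V = [v_1 v_2] = [[-1, 1], [-1, 2]] has det V = -1, so V^{-1} = adj(V)/det V = [[-2, 1], [-1, 1]].
Modal coordinates z(0) = V^{-1} x(0): (-2)·(-3) + 1·(-3) = 3; (-1)·(-3) + 1·(-3) = 0; so z(0) = [3, 0]^T.
x_1(t) = Σ_i (v_i)_1 · z_i(0) · e^{λ_i t} (row 1 of V times the modal terms).
x_1(0.8) = (-1)·3·e^{-3·0.8} + 1·0·e^{-1·0.8} = (-3)·0.090718 + 0·0.449329 = -0.2722.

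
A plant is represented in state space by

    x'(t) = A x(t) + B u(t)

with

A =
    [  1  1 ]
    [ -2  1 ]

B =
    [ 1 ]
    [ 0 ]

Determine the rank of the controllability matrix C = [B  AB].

2

AB = [[1], [-2]]
Controllability matrix C = [B  AB] = [[1, 1], [0, -2]]
det(C) = 1·(-2) - 1·0 = -2 - 0 = -2 ≠ 0, so rank(C) = 2.
rank(C) = 2 = n, so the pair (A, B) is completely controllable.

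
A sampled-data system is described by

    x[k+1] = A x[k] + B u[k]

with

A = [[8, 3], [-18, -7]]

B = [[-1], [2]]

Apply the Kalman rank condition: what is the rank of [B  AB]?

1

AB = [[-2], [4]]
Controllability matrix C = [B  AB] = [[-1, -2], [2, 4]]
Every column of C is a scalar multiple of column 1 = [-1, 2] (multipliers 1, 2), so the columns span a one-dimensional space.
C ≠ 0, hence rank(C) = 1.
rank(C) = 1 < n = 2, so the pair (A, B) is not completely controllable.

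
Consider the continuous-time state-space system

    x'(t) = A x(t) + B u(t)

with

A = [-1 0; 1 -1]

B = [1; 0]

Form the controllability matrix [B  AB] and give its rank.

2

AB = [[-1], [1]]
Controllability matrix C = [B  AB] = [[1, -1], [0, 1]]
det(C) = 1·1 - (-1)·0 = 1 - 0 = 1 ≠ 0, so rank(C) = 2.
rank(C) = 2 = n, so the pair (A, B) is completely controllable.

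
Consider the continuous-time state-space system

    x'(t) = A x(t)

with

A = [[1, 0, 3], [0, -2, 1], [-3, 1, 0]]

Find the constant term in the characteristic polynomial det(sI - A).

Expand det(sI - A) for the 3×3 matrix.
p(s) = s^3 + s^2 + 6s + 19.
(Check: constant term = det(-A) = (-1)^3 det A = 19; coefficient of s^2 = -tr A = 1.)
The constant term is 19.

19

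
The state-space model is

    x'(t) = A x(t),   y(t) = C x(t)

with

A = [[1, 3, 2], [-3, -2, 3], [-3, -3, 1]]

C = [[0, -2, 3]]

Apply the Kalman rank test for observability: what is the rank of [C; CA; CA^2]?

3

CA = [[-3, -5, -3]]
CA^2 = [[21, 10, -24]]
Observability matrix O = [C; CA; CA^2] = [[0, -2, 3], [-3, -5, -3], [21, 10, -24]]
det(O) = 0·((-5)·(-24) - (-3)·10) - (-2)·((-3)·(-24) - (-3)·21) + 3·((-3)·10 - (-5)·21) = 0·150 - (-2)·135 + 3·75 = 495 ≠ 0, so rank(O) = 3.
rank(O) = 3 = n, so the pair (A, C) is completely observable.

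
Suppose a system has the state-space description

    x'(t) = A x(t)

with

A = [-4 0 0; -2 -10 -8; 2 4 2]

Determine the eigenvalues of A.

-6, -4, -2

det(sI - A) = s^3 - (tr A)s^2 + (M11 + M22 + M33)s - det A, where Mii is the 2×2 principal minor of A obtained by deleting row i and column i.
tr A = (-4) + (-10) + 2 = -12; M11 = (-10)·2 - (-8)·4 = -20 - (-32) = 12; M22 = (-4)·2 - 0·2 = -8 - 0 = -8; M33 = (-4)·(-10) - 0·(-2) = 40 - 0 = 40; sum of minors = 44.
det A = (-4)·((-10)·2 - (-8)·4) - 0·((-2)·2 - (-8)·2) + 0·((-2)·4 - (-10)·2) = (-4)·12 - 0·12 + 0·12 = -48.
So p(s) = det(sI - A) = s^3 + 12s^2 + 44s + 48.
Rational-root test: any integer root divides 48. Testing small divisors, s = -2 works: p(-2) = -8 + 48 + (-88) + 48 = 0, so (s + 2) is a factor.
Dividing, p(s) = (s + 2)(s^2 + 10s + 24).
Factor s^2 + 10s + 24: two numbers with sum -10 and product 24 are -4 and -6, so s^2 + 10s + 24 = (s + 4)(s + 6).
Hence p(s) = (s + 2) (s + 4) (s + 6), with roots -6, -4, -2.
All eigenvalues have negative real part, so the system is asymptotically stable.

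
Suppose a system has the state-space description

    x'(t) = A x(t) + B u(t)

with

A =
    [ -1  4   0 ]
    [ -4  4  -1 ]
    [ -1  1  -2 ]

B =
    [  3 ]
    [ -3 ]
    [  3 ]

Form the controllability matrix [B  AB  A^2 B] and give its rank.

3

AB = [[-15], [-27], [-12]]
A^2B = [[-93], [-36], [12]]
Controllability matrix C = [B  AB  A^2B] = [[3, -15, -93], [-3, -27, -36], [3, -12, 12]]
det(C) = 3·((-27)·12 - (-36)·(-12)) - (-15)·((-3)·12 - (-36)·3) + (-93)·((-3)·(-12) - (-27)·3) = 3·(-756) - (-15)·72 + (-93)·117 = -12069 ≠ 0, so rank(C) = 3.
rank(C) = 3 = n, so the pair (A, B) is completely controllable.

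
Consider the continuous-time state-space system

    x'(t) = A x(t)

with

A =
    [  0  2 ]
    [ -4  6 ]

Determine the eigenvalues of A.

det(sI - A) = s^2 - (tr A)s + det A, with tr A = 0 + 6 = 6 and det A = 0·6 - 2·(-4) = 0 - (-8) = 8.
So p(s) = det(sI - A) = s^2 - 6s + 8.
Factor s^2 - 6s + 8: two numbers with sum 6 and product 8 are 4 and 2, so s^2 - 6s + 8 = (s - 4)(s - 2).
Hence p(s) = (s - 4) (s - 2), with roots 2, 4.
At least one eigenvalue has non-negative real part, so the system is not asymptotically stable.

2, 4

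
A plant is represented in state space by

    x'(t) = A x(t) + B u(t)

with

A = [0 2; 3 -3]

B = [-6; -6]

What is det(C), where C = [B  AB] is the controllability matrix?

AB = [[-12], [0]]
Controllability matrix C = [B  AB] = [[-6, -12], [-6, 0]]
det(C) = (-6)·0 - (-12)·(-6) = 0 - 72 = -72
Since det(C) ≠ 0, rank(C) = 2 and the system is completely controllable.

-72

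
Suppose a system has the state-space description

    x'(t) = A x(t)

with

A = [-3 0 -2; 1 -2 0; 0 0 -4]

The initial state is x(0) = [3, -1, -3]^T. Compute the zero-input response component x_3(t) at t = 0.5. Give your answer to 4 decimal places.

det(sI - A) = s^3 - (tr A)s^2 + (M11 + M22 + M33)s - det A, where Mii is the 2×2 principal minor of A obtained by deleting row i and column i.
tr A = (-3) + (-2) + (-4) = -9; M11 = (-2)·(-4) - 0·0 = 8 - 0 = 8; M22 = (-3)·(-4) - (-2)·0 = 12 - 0 = 12; M33 = (-3)·(-2) - 0·1 = 6 - 0 = 6; sum of minors = 26.
det A = (-3)·((-2)·(-4) - 0·0) - 0·(1·(-4) - 0·0) + (-2)·(1·0 - (-2)·0) = (-3)·8 - 0·(-4) + (-2)·0 = -24.
So p(s) = det(sI - A) = s^3 + 9s^2 + 26s + 24.
Rational-root test: any integer root divides 24. Testing small divisors, s = -2 works: p(-2) = -8 + 36 + (-52) + 24 = 0, so (s + 2) is a factor.
Dividing, p(s) = (s + 2)(s^2 + 7s + 12).
Factor s^2 + 7s + 12: two numbers with sum -7 and product 12 are -3 and -4, so s^2 + 7s + 12 = (s + 3)(s + 4).
Hence p(s) = (s + 2) (s + 3) (s + 4), with roots -4, -3, -2.
The eigenvalues -4, -3, -2 are distinct and real, so A is diagonalisable and x(t) = e^{At} x(0) = V diag(e^{λ_i t}) V^{-1} x(0), where the columns of V are the eigenvectors.
λ = -4: A - (-4)I = [[1, 0, -2], [1, 2, 0], [0, 0, 0]]. v must be orthogonal to every row; (row 1) × (row 2) = [4, -2, 2], so take v_1 = [2, -1, 1]^T.
λ = -3: A - (-3)I = [[0, 0, -2], [1, 1, 0], [0, 0, -1]]. v must be orthogonal to every row; (row 1) × (row 2) = [2, -2, 0], so take v_2 = [1, -1, 0]^T.
λ = -2: A - (-2)I = [[-1, 0, -2], [1, 0, 0], [0, 0, -2]]. v must be orthogonal to every row; (row 1) × (row 2) = [0, -2, 0], so take v_3 = [0, -1, 0]^T.
V = [v_1 v_2 v_3] = [[2, 1, 0], [-1, -1, -1], [1, 0, 0]] has det V = -1, so V^{-1} = adj(V)/det V = [[0, 0, 1], [1, 0, -2], [-1, -1, 1]].
Modal coordinates z(0) = V^{-1} x(0): 0·3 + 0·(-1) + 1·(-3) = -3; 1·3 + 0·(-1) + (-2)·(-3) = 9; (-1)·3 + (-1)·(-1) + 1·(-3) = -5; so z(0) = [-3, 9, -5]^T.
x_3(t) = Σ_i (v_i)_3 · z_i(0) · e^{λ_i t} (row 3 of V times the modal terms).
x_3(0.5) = 1·(-3)·e^{-4·0.5} + 0·9·e^{-3·0.5} + 0·(-5)·e^{-2·0.5} = (-3)·0.135335 + 0·0.223130 + 0·0.367879 = -0.4060.

-0.4060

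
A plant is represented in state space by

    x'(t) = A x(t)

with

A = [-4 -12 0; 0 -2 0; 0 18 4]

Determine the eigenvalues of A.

-4, -2, 4

det(sI - A) = s^3 - (tr A)s^2 + (M11 + M22 + M33)s - det A, where Mii is the 2×2 principal minor of A obtained by deleting row i and column i.
tr A = (-4) + (-2) + 4 = -2; M11 = (-2)·4 - 0·18 = -8 - 0 = -8; M22 = (-4)·4 - 0·0 = -16 - 0 = -16; M33 = (-4)·(-2) - (-12)·0 = 8 - 0 = 8; sum of minors = -16.
det A = (-4)·((-2)·4 - 0·18) - (-12)·(0·4 - 0·0) + 0·(0·18 - (-2)·0) = (-4)·(-8) - (-12)·0 + 0·0 = 32.
So p(s) = det(sI - A) = s^3 + 2s^2 - 16s - 32.
Rational-root test: any integer root divides -32. Testing small divisors, s = -2 works: p(-2) = -8 + 8 + 32 + (-32) = 0, so (s + 2) is a factor.
Dividing, p(s) = (s + 2)(s^2 - 16).
Factor s^2 - 16: two numbers with sum 0 and product -16 are 4 and -4, so s^2 - 16 = (s - 4)(s + 4).
Hence p(s) = (s - 4) (s + 2) (s + 4), with roots -4, -2, 4.
At least one eigenvalue has non-negative real part, so the system is not asymptotically stable.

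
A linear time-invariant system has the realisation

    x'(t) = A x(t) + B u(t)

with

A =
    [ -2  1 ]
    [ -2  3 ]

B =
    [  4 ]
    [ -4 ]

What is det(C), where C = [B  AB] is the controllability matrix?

-128

AB = [[-12], [-20]]
Controllability matrix C = [B  AB] = [[4, -12], [-4, -20]]
det(C) = 4·(-20) - (-12)·(-4) = -80 - 48 = -128
Since det(C) ≠ 0, rank(C) = 2 and the system is completely controllable.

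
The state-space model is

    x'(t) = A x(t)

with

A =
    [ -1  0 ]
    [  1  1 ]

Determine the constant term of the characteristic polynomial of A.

-1

For a 2×2 matrix, det(sI - A) = s^2 - (tr A)s + det A.
tr A = 0, det A = -1.
So p(s) = s^2 - 1.
The constant term is -1.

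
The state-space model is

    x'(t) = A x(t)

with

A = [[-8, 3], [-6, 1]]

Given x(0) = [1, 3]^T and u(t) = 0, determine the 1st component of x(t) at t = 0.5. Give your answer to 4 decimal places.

0.6537

det(sI - A) = s^2 - (tr A)s + det A, with tr A = (-8) + 1 = -7 and det A = (-8)·1 - 3·(-6) = -8 - (-18) = 10.
So p(s) = det(sI - A) = s^2 + 7s + 10.
Factor s^2 + 7s + 10: two numbers with sum -7 and product 10 are -2 and -5, so s^2 + 7s + 10 = (s + 2)(s + 5).
Hence p(s) = (s + 2) (s + 5), with roots -5, -2.
The eigenvalues -5, -2 are distinct and real, so A is diagonalisable and x(t) = e^{At} x(0) = V diag(e^{λ_i t}) V^{-1} x(0), where the columns of V are the eigenvectors.
λ = -5: A - (-5)I = [[-3, 3], [-6, 6]]. Row 1 gives (-3)·v1 + 3·v2 = 0, so take v_1 = [-1, -1]^T.
λ = -2: A - (-2)I = [[-6, 3], [-6, 3]]. Row 1 gives (-6)·v1 + 3·v2 = 0, so take v_2 = [1, 2]^T.
V = [v_1 v_2] = [[-1, 1], [-1, 2]] has det V = -1, so V^{-1} = adj(V)/det V = [[-2, 1], [-1, 1]].
Modal coordinates z(0) = V^{-1} x(0): (-2)·1 + 1·3 = 1; (-1)·1 + 1·3 = 2; so z(0) = [1, 2]^T.
x_1(t) = Σ_i (v_i)_1 · z_i(0) · e^{λ_i t} (row 1 of V times the modal terms).
x_1(0.5) = (-1)·1·e^{-5·0.5} + 1·2·e^{-2·0.5} = (-1)·0.082085 + 2·0.367879 = 0.6537.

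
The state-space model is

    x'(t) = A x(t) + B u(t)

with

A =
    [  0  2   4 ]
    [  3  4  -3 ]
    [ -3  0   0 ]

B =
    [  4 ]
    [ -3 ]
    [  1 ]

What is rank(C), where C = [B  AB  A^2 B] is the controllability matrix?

AB = [[-2], [-3], [-12]]
A^2B = [[-54], [18], [6]]
Controllability matrix C = [B  AB  A^2B] = [[4, -2, -54], [-3, -3, 18], [1, -12, 6]]
det(C) = 4·((-3)·6 - 18·(-12)) - (-2)·((-3)·6 - 18·1) + (-54)·((-3)·(-12) - (-3)·1) = 4·198 - (-2)·(-36) + (-54)·39 = -1386 ≠ 0, so rank(C) = 3.
rank(C) = 3 = n, so the pair (A, B) is completely controllable.

3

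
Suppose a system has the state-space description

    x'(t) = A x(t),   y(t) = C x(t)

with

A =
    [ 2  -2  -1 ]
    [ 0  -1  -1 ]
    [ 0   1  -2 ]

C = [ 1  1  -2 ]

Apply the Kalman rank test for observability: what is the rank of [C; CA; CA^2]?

3

CA = [[2, -5, 2]]
CA^2 = [[4, 3, -1]]
Observability matrix O = [C; CA; CA^2] = [[1, 1, -2], [2, -5, 2], [4, 3, -1]]
det(O) = 1·((-5)·(-1) - 2·3) - 1·(2·(-1) - 2·4) + (-2)·(2·3 - (-5)·4) = 1·(-1) - 1·(-10) + (-2)·26 = -43 ≠ 0, so rank(O) = 3.
rank(O) = 3 = n, so the pair (A, C) is completely observable.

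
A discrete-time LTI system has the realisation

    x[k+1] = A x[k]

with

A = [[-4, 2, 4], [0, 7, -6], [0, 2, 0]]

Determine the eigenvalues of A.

det(zI - A) = z^3 - (tr A)z^2 + (M11 + M22 + M33)z - det A, where Mii is the 2×2 principal minor of A obtained by deleting row i and column i.
tr A = (-4) + 7 + 0 = 3; M11 = 7·0 - (-6)·2 = 0 - (-12) = 12; M22 = (-4)·0 - 4·0 = 0 - 0 = 0; M33 = (-4)·7 - 2·0 = -28 - 0 = -28; sum of minors = -16.
det A = (-4)·(7·0 - (-6)·2) - 2·(0·0 - (-6)·0) + 4·(0·2 - 7·0) = (-4)·12 - 2·0 + 4·0 = -48.
So p(z) = det(zI - A) = z^3 - 3z^2 - 16z + 48.
Rational-root test: any integer root divides 48. Testing small divisors, z = 3 works: p(3) = 27 + (-27) + (-48) + 48 = 0, so (z - 3) is a factor.
Dividing, p(z) = (z - 3)(z^2 - 16).
Factor z^2 - 16: two numbers with sum 0 and product -16 are 4 and -4, so z^2 - 16 = (z - 4)(z + 4).
Hence p(z) = (z - 4) (z - 3) (z + 4), with roots -4, 3, 4.

-4, 3, 4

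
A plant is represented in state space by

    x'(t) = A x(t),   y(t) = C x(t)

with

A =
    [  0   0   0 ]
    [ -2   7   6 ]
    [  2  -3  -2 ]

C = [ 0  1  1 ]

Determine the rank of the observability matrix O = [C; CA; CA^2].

1

CA = [[0, 4, 4]]
CA^2 = [[0, 16, 16]]
Observability matrix O = [C; CA; CA^2] = [[0, 1, 1], [0, 4, 4], [0, 16, 16]]
Every row of O is a scalar multiple of row 1 = [0, 1, 1] (multipliers 1, 4, 16), so the rows span a one-dimensional space.
O ≠ 0, hence rank(O) = 1.
rank(O) = 1 < n = 3, so the pair (A, C) is not completely observable.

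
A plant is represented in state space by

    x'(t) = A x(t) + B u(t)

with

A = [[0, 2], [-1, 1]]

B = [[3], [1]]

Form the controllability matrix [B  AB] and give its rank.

AB = [[2], [-2]]
Controllability matrix C = [B  AB] = [[3, 2], [1, -2]]
det(C) = 3·(-2) - 2·1 = -6 - 2 = -8 ≠ 0, so rank(C) = 2.
rank(C) = 2 = n, so the pair (A, B) is completely controllable.

2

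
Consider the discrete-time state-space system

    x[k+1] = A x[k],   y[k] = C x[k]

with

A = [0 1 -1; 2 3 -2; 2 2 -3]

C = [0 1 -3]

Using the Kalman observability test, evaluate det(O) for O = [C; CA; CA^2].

CA = [[-4, -3, 7]]
CA^2 = [[8, 1, -11]]
Observability matrix O = [C; CA; CA^2] = [[0, 1, -3], [-4, -3, 7], [8, 1, -11]]
Expanding along the first row, det(O) = 0·((-3)·(-11) - 7·1) - 1·((-4)·(-11) - 7·8) + (-3)·((-4)·1 - (-3)·8) = 0·26 - 1·(-12) + (-3)·20 = -48
Since det(O) ≠ 0, rank(O) = 3 and the system is completely observable.

-48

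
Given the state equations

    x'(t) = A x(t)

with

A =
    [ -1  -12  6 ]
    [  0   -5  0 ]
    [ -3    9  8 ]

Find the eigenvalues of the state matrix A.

det(sI - A) = s^3 - (tr A)s^2 + (M11 + M22 + M33)s - det A, where Mii is the 2×2 principal minor of A obtained by deleting row i and column i.
tr A = (-1) + (-5) + 8 = 2; M11 = (-5)·8 - 0·9 = -40 - 0 = -40; M22 = (-1)·8 - 6·(-3) = -8 - (-18) = 10; M33 = (-1)·(-5) - (-12)·0 = 5 - 0 = 5; sum of minors = -25.
det A = (-1)·((-5)·8 - 0·9) - (-12)·(0·8 - 0·(-3)) + 6·(0·9 - (-5)·(-3)) = (-1)·(-40) - (-12)·0 + 6·(-15) = -50.
So p(s) = det(sI - A) = s^3 - 2s^2 - 25s + 50.
Rational-root test: any integer root divides 50. Testing small divisors, s = 2 works: p(2) = 8 + (-8) + (-50) + 50 = 0, so (s - 2) is a factor.
Dividing, p(s) = (s - 2)(s^2 - 25).
Factor s^2 - 25: two numbers with sum 0 and product -25 are 5 and -5, so s^2 - 25 = (s - 5)(s + 5).
Hence p(s) = (s - 5) (s - 2) (s + 5), with roots -5, 2, 5.
At least one eigenvalue has non-negative real part, so the system is not asymptotically stable.

-5, 2, 5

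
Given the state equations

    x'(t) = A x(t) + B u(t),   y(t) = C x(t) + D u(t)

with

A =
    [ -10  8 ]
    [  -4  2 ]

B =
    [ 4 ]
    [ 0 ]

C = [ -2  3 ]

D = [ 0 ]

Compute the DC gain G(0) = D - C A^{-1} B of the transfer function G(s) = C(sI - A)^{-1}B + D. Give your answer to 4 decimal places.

G(0) = C(-A)^{-1}B + D = -C A^{-1} B + D.
det A = 12, so A^{-1} = (1/12)·adj(A) = [[1/6, -2/3], [1/3, -5/6]]
A^{-1} B = [2/3, 4/3]^T
C A^{-1} B = 8/3
G(0) = D - C A^{-1} B = 0 - (8/3) = -8/3 ≈ -2.6667

-2.6667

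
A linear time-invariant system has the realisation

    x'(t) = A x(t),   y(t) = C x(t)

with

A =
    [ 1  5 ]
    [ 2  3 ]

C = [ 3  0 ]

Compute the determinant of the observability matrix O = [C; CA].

CA = [[3, 15]]
Observability matrix O = [C; CA] = [[3, 0], [3, 15]]
det(O) = 3·15 - 0·3 = 45 - 0 = 45
Since det(O) ≠ 0, rank(O) = 2 and the system is completely observable.

45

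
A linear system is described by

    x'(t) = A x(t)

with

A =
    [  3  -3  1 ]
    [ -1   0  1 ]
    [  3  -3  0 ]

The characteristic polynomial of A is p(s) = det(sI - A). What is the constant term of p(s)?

-3

Expand det(sI - A) for the 3×3 matrix.
p(s) = s^3 - 3s^2 - 3s - 3.
(Check: constant term = det(-A) = (-1)^3 det A = -3; coefficient of s^2 = -tr A = -3.)
The constant term is -3.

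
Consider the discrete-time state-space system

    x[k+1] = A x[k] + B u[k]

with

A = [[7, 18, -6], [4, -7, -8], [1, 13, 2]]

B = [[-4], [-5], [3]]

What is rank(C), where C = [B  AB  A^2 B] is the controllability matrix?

2

AB = [[-136], [-5], [-63]]
A^2B = [[-664], [-5], [-327]]
Controllability matrix C = [B  AB  A^2B] = [[-4, -136, -664], [-5, -5, -5], [3, -63, -327]]
The rows r1, r2, r3 of C are linearly dependent: -r1 + 2·r2 + 2·r3 = 0 (check each entry), so rank(C) ≤ 2.
The 2×2 minor from rows 1, 2, columns 1, 2 is (-4)·(-5) - (-136)·(-5) = 20 - 680 = -660 ≠ 0, so rank(C) = 2.
rank(C) = 2 < n = 3, so the pair (A, B) is not completely controllable.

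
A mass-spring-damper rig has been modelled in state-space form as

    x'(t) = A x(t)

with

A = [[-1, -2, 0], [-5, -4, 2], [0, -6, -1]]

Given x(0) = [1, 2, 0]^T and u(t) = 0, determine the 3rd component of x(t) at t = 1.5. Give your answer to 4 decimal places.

1.5558

det(sI - A) = s^3 - (tr A)s^2 + (M11 + M22 + M33)s - det A, where Mii is the 2×2 principal minor of A obtained by deleting row i and column i.
tr A = (-1) + (-4) + (-1) = -6; M11 = (-4)·(-1) - 2·(-6) = 4 - (-12) = 16; M22 = (-1)·(-1) - 0·0 = 1 - 0 = 1; M33 = (-1)·(-4) - (-2)·(-5) = 4 - 10 = -6; sum of minors = 11.
det A = (-1)·((-4)·(-1) - 2·(-6)) - (-2)·((-5)·(-1) - 2·0) + 0·((-5)·(-6) - (-4)·0) = (-1)·16 - (-2)·5 + 0·30 = -6.
So p(s) = det(sI - A) = s^3 + 6s^2 + 11s + 6.
Rational-root test: any integer root divides 6. Testing small divisors, s = -1 works: p(-1) = -1 + 6 + (-11) + 6 = 0, so (s + 1) is a factor.
Dividing, p(s) = (s + 1)(s^2 + 5s + 6).
Factor s^2 + 5s + 6: two numbers with sum -5 and product 6 are -2 and -3, so s^2 + 5s + 6 = (s + 2)(s + 3).
Hence p(s) = (s + 1) (s + 2) (s + 3), with roots -3, -2, -1.
The eigenvalues -3, -2, -1 are distinct and real, so A is diagonalisable and x(t) = e^{At} x(0) = V diag(e^{λ_i t}) V^{-1} x(0), where the columns of V are the eigenvectors.
λ = -3: A - (-3)I = [[2, -2, 0], [-5, -1, 2], [0, -6, 2]]. v must be orthogonal to every row; (row 1) × (row 2) = [-4, -4, -12], so take v_1 = [1, 1, 3]^T.
λ = -2: A - (-2)I = [[1, -2, 0], [-5, -2, 2], [0, -6, 1]]. v must be orthogonal to every row; (row 1) × (row 2) = [-4, -2, -12], so take v_2 = [2, 1, 6]^T.
λ = -1: A - (-1)I = [[0, -2, 0], [-5, -3, 2], [0, -6, 0]]. v must be orthogonal to every row; (row 1) × (row 2) = [-4, 0, -10], so take v_3 = [2, 0, 5]^T.
V = [v_1 v_2 v_3] = [[1, 2, 2], [1, 1, 0], [3, 6, 5]] has det V = 1, so V^{-1} = adj(V)/det V = [[5, 2, -2], [-5, -1, 2], [3, 0, -1]].
Modal coordinates z(0) = V^{-1} x(0): 5·1 + 2·2 + (-2)·0 = 9; (-5)·1 + (-1)·2 + 2·0 = -7; 3·1 + 0·2 + (-1)·0 = 3; so z(0) = [9, -7, 3]^T.
x_3(t) = Σ_i (v_i)_3 · z_i(0) · e^{λ_i t} (row 3 of V times the modal terms).
x_3(1.5) = 3·9·e^{-3·1.5} + 6·(-7)·e^{-2·1.5} + 5·3·e^{-1·1.5} = 27·0.011109 + (-42)·0.049787 + 15·0.223130 = 1.5558.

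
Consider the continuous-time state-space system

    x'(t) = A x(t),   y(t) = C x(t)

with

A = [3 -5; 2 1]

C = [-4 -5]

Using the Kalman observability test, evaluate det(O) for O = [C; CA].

CA = [[-22, 15]]
Observability matrix O = [C; CA] = [[-4, -5], [-22, 15]]
det(O) = (-4)·15 - (-5)·(-22) = -60 - 110 = -170
Since det(O) ≠ 0, rank(O) = 2 and the system is completely observable.

-170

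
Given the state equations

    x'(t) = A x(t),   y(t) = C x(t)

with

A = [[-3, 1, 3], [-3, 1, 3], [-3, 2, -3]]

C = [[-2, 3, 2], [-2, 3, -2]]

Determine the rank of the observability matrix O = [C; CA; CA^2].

CA = [[-9, 5, -3], [3, -3, 9]]
CA^2 = [[21, -10, -3], [-27, 18, -27]]
Observability matrix O = [C; CA; CA^2] = [[-2, 3, 2], [-2, 3, -2], [-9, 5, -3], [3, -3, 9], [21, -10, -3], [-27, 18, -27]]
Take the 3×3 submatrix of O formed by rows 1, 2, 3: [[-2, 3, 2], [-2, 3, -2], [-9, 5, -3]]. Its determinant is (-2)·(3·(-3) - (-2)·5) - 3·((-2)·(-3) - (-2)·(-9)) + 2·((-2)·5 - 3·(-9)) = (-2)·1 - 3·(-12) + 2·17 = 68 ≠ 0.
So rank(O) ≥ 3; since O has 3 columns, rank(O) = 3.
rank(O) = 3 = n, so the pair (A, C) is completely observable.

3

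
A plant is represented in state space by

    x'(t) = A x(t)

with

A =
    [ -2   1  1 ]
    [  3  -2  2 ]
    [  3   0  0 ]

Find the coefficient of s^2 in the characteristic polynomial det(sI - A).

Expand det(sI - A) for the 3×3 matrix.
p(s) = s^3 + 4s^2 - 2s - 12.
(Check: constant term = det(-A) = (-1)^3 det A = -12; coefficient of s^2 = -tr A = 4.)
The coefficient of s^2 is 4.

4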